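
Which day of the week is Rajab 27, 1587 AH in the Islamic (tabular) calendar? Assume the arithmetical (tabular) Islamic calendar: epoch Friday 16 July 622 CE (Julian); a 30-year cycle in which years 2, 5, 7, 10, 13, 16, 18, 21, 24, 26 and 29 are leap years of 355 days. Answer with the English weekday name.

Equivalently 16 November 2161 Gregorian, JDN 2510669.
2510669 ≡ 0 (mod 7); counting from Monday = 0 gives Monday.

Monday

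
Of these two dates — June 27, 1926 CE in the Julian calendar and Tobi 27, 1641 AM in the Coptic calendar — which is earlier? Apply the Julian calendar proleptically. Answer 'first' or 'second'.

second

The two dates have Julian Day Numbers 2424707 and 2424186 respectively.
Since 2424186 < 2424707, the second date comes first.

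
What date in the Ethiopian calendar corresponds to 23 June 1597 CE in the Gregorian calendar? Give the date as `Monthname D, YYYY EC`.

Both dates share Julian Day Number 2304526; in the Ethiopian calendar that is 19 Sene 1589 EC.

Sene 19, 1589 EC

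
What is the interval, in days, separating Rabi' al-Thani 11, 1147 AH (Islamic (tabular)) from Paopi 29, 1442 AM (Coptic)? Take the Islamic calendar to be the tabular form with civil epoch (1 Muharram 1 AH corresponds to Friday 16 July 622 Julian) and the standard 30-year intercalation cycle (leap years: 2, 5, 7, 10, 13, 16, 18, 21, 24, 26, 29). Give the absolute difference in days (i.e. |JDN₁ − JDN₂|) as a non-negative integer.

3230

JDN of the first date = 2354643.
JDN of the second date = 2351413.
|2351413 − 2354643| = 3230.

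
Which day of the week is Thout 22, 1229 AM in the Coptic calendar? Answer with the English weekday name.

Equivalently 29 September 1512 Gregorian, JDN 2273578.
JDN 2273578 mod 7 = 6, and JDN 0 was a Monday, so this is a Sunday.

Sunday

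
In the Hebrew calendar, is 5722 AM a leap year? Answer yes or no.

yes

Hebrew year 5722 is year 3 of its 19-year Metonic cycle; leap years are at positions 3, 6, 8, 11, 14, 17, 19, so it is a leap year (13 months).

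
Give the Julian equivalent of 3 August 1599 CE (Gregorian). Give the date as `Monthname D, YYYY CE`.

July 24, 1599 CE

At this point the Julian calendar is 10 days behind the Gregorian.
3 August 1599 Gregorian − 10 days → 24 July 1599 Julian.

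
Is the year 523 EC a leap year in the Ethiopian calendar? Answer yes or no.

yes

523 mod 4 = 3; in the Ethiopian calendar a year is leap when year mod 4 = 3, so it is a leap year.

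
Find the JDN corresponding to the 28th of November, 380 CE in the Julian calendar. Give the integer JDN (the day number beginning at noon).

In the proleptic Gregorian calendar the same day is 29 November 380.
JDN 2451545 is 1 January 2000 CE (Gregorian); the target day is −591360 days from there, so JDN = 1860185.

1860185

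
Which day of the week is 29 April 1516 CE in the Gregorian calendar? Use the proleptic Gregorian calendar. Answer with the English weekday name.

Saturday

Since JDN mod 7 = 5 (0 = Monday), the day is Saturday.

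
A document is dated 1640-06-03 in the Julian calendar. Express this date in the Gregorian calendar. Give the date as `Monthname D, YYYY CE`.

The Julian–Gregorian offset here is 10 days (Julian trailing).
3 June 1640 Julian + 10 days → 13 June 1640 Gregorian.

June 13, 1640 CE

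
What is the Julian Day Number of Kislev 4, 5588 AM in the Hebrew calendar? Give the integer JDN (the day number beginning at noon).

2388684

In the Gregorian calendar the same day is 23 November 1827.
JDN 2451545 is 1 January 2000 CE (Gregorian); the target day is −62861 days from there, so JDN = 2388684.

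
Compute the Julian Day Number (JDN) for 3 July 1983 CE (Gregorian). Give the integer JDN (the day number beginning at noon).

JDN 2299161 is 15 October 1582 CE (Gregorian); the target day is +146358 days from there, so JDN = 2445519.

2445519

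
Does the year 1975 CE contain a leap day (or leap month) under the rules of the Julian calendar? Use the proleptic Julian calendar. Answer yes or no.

1975 mod 4 = 3, so it is a common year in the Julian calendar.

no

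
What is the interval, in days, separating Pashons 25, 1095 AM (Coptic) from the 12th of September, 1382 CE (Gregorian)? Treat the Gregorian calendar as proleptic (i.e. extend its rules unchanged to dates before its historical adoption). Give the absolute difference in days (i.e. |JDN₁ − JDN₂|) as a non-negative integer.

1203

JDN of the first date = 2224877.
JDN of the second date = 2226080.
|2226080 − 2224877| = 1203.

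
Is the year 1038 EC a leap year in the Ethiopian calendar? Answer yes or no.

1038 mod 4 = 2; in the Ethiopian calendar a year is leap when year mod 4 = 3, so it is a common year.

no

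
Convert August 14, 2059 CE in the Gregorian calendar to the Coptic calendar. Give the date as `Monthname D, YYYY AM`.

Both dates share Julian Day Number 2473320; in the Coptic calendar that is 8 Mesori 1775 AM.

Mesori 8, 1775 AM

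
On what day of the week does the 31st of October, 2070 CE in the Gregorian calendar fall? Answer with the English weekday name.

Friday

JDN 2477416 mod 7 = 4, and JDN 0 was a Monday, so this is a Friday.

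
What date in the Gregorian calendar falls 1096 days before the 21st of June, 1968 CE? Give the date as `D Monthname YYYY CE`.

21 June 1965 CE

The starting date is JDN 2440029; 2440029 − 1096 = 2438933.
JDN 2438933 corresponds to 21 June 1965 CE.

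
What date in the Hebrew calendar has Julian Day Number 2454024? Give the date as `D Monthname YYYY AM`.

23 Tishrei 5767 AM

JDN 2454024 is 15 October 2006 in the Gregorian calendar.
In the Hebrew calendar that day is 23 Tishrei 5767 AM.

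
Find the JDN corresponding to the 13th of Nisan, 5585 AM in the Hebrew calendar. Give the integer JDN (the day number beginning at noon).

2387718

Equivalently 1 April 1825 (Gregorian).
JDN 2299161 is 15 October 1582 CE (Gregorian); the target day is +88557 days from there, so JDN = 2387718.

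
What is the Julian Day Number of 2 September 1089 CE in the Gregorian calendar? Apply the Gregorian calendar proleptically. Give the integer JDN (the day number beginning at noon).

2119054

JDN 2299161 is 15 October 1582 CE (Gregorian); the target day is −180107 days from there, so JDN = 2119054.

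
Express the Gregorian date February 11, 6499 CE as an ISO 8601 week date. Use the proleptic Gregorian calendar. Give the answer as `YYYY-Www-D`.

6499-W07-3

The weekday is Wednesday (ISO weekday 3).
That Wednesday belongs to ISO week 7 of ISO year 6499.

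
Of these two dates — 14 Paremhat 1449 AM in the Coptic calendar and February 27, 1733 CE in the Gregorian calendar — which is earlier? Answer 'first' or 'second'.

The two dates have Julian Day Numbers 2354105 and 2354083 respectively.
Since 2354083 < 2354105, the second date comes first.

second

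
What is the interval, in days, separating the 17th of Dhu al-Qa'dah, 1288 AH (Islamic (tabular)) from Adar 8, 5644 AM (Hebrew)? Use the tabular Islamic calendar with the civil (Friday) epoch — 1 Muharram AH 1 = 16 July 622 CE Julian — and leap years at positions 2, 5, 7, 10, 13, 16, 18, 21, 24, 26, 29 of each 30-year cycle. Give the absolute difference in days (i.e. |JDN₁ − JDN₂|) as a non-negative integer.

JDN of the first date = 2404821.
JDN of the second date = 2409241.
|2409241 − 2404821| = 4420.

4420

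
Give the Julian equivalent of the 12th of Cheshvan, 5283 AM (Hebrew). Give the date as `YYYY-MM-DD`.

The source date corresponds to 12 November 1522 in the proleptic Gregorian calendar (JDN 2277274).
That day falls on 2 November 1522 CE in the Julian calendar.

1522-11-02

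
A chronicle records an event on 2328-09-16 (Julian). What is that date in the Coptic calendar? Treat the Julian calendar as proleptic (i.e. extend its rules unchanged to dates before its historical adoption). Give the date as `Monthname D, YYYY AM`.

Thout 19, 2045 AM

The source date corresponds to 2 October 2328 in the Gregorian calendar (JDN 2571619).
That day falls on 19 Thout 2045 AM in the Coptic calendar.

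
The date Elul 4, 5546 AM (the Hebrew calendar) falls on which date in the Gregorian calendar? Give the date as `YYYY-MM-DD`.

Julian Day Number of the source date = 2373623.
Converting JDN 2373623 to the Gregorian calendar gives 28 August 1786 CE.

1786-08-28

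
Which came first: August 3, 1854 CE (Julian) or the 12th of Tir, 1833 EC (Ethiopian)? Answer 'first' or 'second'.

second

First date → JDN 2398446; second date → JDN 2393490.
JDN 2393490 < JDN 2398446, so the second date is earlier.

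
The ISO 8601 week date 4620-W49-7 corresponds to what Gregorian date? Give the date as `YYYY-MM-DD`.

ISO week 1 of 4620 is the week containing the first Thursday of 4620.
Week 49, day 7 (Sunday) lands on 4620-12-10.

4620-12-10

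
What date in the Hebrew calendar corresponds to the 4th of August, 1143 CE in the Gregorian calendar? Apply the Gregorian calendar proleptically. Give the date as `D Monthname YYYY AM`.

15 Av 4903 AM

Both dates share Julian Day Number 2138747; in the Hebrew calendar that is 15 Av 4903 AM.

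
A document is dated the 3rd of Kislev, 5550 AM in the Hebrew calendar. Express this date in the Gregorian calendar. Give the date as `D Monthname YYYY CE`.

Both dates share Julian Day Number 2374804; in the Gregorian calendar that is 21 November 1789 CE.

21 November 1789 CE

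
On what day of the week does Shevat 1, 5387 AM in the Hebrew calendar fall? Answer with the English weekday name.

In the Gregorian calendar this is 18 January 1627 (JDN 2315327).
2315327 ≡ 0 (mod 7); counting from Monday = 0 gives Monday.

Monday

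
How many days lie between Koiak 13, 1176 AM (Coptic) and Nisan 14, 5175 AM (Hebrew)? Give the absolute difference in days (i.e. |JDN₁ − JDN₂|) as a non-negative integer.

First date → JDN 2254301; second date → JDN 2237970.
The interval is |2254301 − 2237970| = 16331 days.

16331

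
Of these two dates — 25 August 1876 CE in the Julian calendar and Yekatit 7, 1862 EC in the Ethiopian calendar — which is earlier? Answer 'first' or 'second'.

second

First date → JDN 2406504; second date → JDN 2404107.
JDN 2404107 < JDN 2406504, so the second date is earlier.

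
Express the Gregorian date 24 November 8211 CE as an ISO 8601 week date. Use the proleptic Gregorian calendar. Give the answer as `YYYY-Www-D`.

The weekday is Sunday (ISO weekday 7).
That Sunday belongs to ISO week 47 of ISO year 8211.

8211-W47-7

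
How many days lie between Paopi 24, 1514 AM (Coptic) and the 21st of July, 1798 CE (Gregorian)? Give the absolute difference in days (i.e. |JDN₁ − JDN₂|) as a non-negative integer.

JDN of the first date = 2377706.
JDN of the second date = 2377968.
|2377968 − 2377706| = 262.

262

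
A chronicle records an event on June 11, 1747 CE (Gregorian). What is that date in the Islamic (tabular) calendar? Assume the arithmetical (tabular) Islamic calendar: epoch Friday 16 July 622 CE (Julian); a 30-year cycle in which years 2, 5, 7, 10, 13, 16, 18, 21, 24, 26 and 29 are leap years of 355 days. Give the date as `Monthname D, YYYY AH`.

Both dates share Julian Day Number 2359300; in the tabular Islamic calendar that is 2 Jumada al-Thani 1160 AH.

Jumada al-Thani 2, 1160 AH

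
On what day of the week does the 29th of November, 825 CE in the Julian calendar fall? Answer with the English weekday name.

Wednesday

This is JDN 2022722 (3 December 825 Gregorian).
JDN 2022722 mod 7 = 2, and JDN 0 was a Monday, so this is a Wednesday.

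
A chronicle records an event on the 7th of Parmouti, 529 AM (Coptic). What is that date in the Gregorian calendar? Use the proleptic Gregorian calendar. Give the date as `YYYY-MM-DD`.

0813-04-06

Julian Day Number of the source date = 2018098.
Converting JDN 2018098 to the Gregorian calendar gives 6 April 813 CE.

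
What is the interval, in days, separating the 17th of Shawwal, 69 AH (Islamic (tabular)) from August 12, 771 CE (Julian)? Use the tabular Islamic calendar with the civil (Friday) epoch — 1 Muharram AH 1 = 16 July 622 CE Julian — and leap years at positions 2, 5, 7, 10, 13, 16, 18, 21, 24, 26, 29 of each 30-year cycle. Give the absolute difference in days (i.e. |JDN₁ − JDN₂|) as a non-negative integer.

30070

First date → JDN 1972819; second date → JDN 2002889.
The interval is |1972819 − 2002889| = 30070 days.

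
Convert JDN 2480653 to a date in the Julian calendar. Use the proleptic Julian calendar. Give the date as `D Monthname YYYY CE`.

29 August 2079 CE

JDN 2480653 is 11 September 2079 in the Gregorian calendar.
In the Julian calendar that day is 29 August 2079 CE.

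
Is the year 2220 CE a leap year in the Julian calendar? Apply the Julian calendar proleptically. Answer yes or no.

2220 mod 4 = 0, so it is a leap year in the Julian calendar.

yes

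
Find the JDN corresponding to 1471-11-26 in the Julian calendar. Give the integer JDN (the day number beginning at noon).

2258670

Equivalently 5 December 1471 (proleptic Gregorian).
JDN 2400001 is 17 November 1858 CE (Gregorian), MJD 0; the target day is −141331 days from there, so JDN = 2258670.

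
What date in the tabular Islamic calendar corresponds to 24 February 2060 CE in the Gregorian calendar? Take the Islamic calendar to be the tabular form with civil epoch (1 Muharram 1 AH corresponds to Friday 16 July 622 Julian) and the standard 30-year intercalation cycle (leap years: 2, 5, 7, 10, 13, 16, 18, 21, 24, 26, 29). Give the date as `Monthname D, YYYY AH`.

Julian Day Number of the source date = 2473514.
Converting JDN 2473514 to the tabular Islamic calendar gives 22 Ramadan 1482 AH.

Ramadan 22, 1482 AH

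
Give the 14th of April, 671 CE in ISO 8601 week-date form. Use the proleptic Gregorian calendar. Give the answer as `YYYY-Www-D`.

0671-W15-5

The weekday is Friday (ISO weekday 5).
That Friday belongs to ISO week 15 of ISO year 671.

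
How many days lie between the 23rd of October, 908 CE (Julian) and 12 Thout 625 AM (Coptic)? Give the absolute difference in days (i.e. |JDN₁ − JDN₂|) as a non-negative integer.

JDN of the first date = 2053001.
JDN of the second date = 2052957.
|2052957 − 2053001| = 44.

44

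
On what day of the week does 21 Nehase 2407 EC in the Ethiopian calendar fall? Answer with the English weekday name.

Equivalently 30 August 2415 Gregorian, JDN 2603362.
JDN 2603362 mod 7 = 6, and JDN 0 was a Monday, so this is a Sunday.

Sunday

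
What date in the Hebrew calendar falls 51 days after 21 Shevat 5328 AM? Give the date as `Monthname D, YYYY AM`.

Adar II 12, 5328 AM

Counting 51 days forward from JDN 2293790 reaches JDN 2293841, which is Adar II 12, 5328 AM.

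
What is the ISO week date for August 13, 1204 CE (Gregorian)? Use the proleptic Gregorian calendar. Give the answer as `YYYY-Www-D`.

The weekday is Friday (ISO weekday 5).
That Friday belongs to ISO week 33 of ISO year 1204.

1204-W33-5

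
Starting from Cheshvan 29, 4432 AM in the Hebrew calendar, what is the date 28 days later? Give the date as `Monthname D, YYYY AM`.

Kislev 28, 4432 AM

The starting date is JDN 1966452; 1966452 + 28 = 1966480.
JDN 1966480 corresponds to Kislev 28, 4432 AM.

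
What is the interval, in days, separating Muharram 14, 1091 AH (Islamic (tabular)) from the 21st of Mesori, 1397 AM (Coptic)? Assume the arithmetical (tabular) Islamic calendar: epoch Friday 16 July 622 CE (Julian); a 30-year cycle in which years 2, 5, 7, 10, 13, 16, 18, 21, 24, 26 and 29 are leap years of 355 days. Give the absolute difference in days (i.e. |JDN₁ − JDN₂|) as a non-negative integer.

JDN of the first date = 2334713.
JDN of the second date = 2335269.
|2335269 − 2334713| = 556.

556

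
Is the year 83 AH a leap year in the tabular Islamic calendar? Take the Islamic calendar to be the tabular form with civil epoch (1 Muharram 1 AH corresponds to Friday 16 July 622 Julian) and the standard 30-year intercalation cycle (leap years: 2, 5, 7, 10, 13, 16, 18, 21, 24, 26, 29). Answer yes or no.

no

Year 83 AH is year 23 of its 30-year cycle; leap positions are 2, 5, 7, 10, 13, 16, 18, 21, 24, 26, 29, so it is a common year (354 days).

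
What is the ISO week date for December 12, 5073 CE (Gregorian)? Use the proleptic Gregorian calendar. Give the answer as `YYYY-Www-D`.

The weekday is Friday (ISO weekday 5).
That Friday belongs to ISO week 50 of ISO year 5073.

5073-W50-5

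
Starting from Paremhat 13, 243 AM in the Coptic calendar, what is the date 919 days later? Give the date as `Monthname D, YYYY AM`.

Thout 16, 246 AM

The starting date is JDN 1913612; 1913612 + 919 = 1914531.
JDN 1914531 corresponds to Thout 16, 246 AM.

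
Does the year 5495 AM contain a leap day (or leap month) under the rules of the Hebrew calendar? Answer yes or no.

no

Hebrew year 5495 is year 4 of its 19-year Metonic cycle; leap years are at positions 3, 6, 8, 11, 14, 17, 19, so it is a common year (12 months).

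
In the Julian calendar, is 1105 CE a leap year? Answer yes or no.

no

1105 mod 4 = 1, so it is a common year in the Julian calendar.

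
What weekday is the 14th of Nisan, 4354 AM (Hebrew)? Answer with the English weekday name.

In the proleptic Gregorian calendar this is 12 April 594 (JDN 1938116).
Since JDN mod 7 = 5 (0 = Monday), the day is Saturday.

Saturday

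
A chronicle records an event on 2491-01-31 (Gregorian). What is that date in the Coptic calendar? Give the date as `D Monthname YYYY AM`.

Both dates share Julian Day Number 2630910; in the Coptic calendar that is 20 Tobi 2207 AM.

20 Tobi 2207 AM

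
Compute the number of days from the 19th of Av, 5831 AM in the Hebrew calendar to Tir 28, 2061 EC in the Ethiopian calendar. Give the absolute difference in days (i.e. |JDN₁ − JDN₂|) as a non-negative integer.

JDN of the first date = 2477703.
JDN of the second date = 2476783.
|2476783 − 2477703| = 920.

920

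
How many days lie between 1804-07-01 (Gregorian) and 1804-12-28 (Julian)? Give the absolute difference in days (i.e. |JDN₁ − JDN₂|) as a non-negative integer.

JDN of the first date = 2380139.
JDN of the second date = 2380331.
|2380331 − 2380139| = 192.

192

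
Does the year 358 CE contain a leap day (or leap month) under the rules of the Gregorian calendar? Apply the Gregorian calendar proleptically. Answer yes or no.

no

358 is not divisible by 4, so it is a common year.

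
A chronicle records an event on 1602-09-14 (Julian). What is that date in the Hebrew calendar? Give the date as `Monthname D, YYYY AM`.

Tishrei 9, 5363 AM

The source date corresponds to 24 September 1602 in the Gregorian calendar (JDN 2306445).
That day falls on 9 Tishrei 5363 AM in the Hebrew calendar.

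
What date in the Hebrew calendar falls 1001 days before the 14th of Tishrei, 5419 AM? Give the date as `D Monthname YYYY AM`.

17 Tevet 5416 AM

The starting date is JDN 2326916; 2326916 − 1001 = 2325915.
JDN 2325915 corresponds to 17 Tevet 5416 AM.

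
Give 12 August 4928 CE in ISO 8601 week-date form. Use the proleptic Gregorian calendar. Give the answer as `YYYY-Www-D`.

4928-W33-4

The weekday is Thursday (ISO weekday 4).
That Thursday belongs to ISO week 33 of ISO year 4928.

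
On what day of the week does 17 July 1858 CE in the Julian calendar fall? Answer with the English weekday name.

Thursday

This is JDN 2399890 (29 July 1858 Gregorian).
2399890 ≡ 3 (mod 7); counting from Monday = 0 gives Thursday.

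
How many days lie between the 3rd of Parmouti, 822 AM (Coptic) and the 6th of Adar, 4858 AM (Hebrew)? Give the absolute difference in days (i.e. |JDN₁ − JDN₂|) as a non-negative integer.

2969

First date → JDN 2125112; second date → JDN 2122143.
The interval is |2125112 − 2122143| = 2969 days.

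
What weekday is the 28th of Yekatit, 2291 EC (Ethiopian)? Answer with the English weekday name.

Thursday

Equivalently 9 March 2299 Gregorian, JDN 2560820.
Since JDN mod 7 = 3 (0 = Monday), the day is Thursday.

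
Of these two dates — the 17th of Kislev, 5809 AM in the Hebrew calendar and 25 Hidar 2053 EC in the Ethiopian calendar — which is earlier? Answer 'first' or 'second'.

The two dates have Julian Day Numbers 2469403 and 2473798 respectively.
Since 2469403 < 2473798, the first date comes first.

first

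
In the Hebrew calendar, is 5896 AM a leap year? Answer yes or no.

Hebrew year 5896 is year 6 of its 19-year Metonic cycle; leap years are at positions 3, 6, 8, 11, 14, 17, 19, so it is a leap year (13 months).

yes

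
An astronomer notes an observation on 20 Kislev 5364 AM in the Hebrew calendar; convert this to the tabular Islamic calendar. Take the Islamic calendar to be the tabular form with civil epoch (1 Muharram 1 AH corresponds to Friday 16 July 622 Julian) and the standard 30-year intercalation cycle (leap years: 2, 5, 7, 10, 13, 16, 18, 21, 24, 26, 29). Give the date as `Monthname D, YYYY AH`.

The source date corresponds to 24 November 1603 in the Gregorian calendar (JDN 2306871).
That day falls on 19 Jumada al-Thani 1012 AH in the tabular Islamic calendar.

Jumada al-Thani 19, 1012 AH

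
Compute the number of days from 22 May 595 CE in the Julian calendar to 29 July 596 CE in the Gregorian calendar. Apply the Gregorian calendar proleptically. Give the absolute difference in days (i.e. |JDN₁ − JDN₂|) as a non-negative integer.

JDN of the first date = 1938523.
JDN of the second date = 1938955.
|1938955 − 1938523| = 432.

432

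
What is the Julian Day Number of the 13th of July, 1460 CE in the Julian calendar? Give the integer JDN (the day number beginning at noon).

In the proleptic Gregorian calendar the same day is 22 July 1460.
JDN 2299161 is 15 October 1582 CE (Gregorian); the target day is −44644 days from there, so JDN = 2254517.

2254517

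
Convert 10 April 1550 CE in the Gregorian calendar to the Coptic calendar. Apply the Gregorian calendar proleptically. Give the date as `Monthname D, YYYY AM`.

Parmouti 5, 1266 AM

Both dates share Julian Day Number 2287285; in the Coptic calendar that is 5 Parmouti 1266 AM.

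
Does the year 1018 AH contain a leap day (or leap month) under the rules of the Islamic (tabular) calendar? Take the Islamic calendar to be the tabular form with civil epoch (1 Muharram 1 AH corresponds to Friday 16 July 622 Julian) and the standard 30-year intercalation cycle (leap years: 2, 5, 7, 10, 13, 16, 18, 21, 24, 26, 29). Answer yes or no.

no

Year 1018 AH is year 28 of its 30-year cycle; leap positions are 2, 5, 7, 10, 13, 16, 18, 21, 24, 26, 29, so it is a common year (354 days).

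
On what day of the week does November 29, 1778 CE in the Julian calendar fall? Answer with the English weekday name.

Thursday

Equivalently 10 December 1778 Gregorian, JDN 2370805.
JDN 2370805 mod 7 = 3, and JDN 0 was a Monday, so this is a Thursday.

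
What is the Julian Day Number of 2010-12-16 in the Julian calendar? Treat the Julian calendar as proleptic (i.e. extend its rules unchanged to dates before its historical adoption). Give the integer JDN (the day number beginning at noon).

In the Gregorian calendar the same day is 29 December 2010.
JDN 2451545 is 1 January 2000 CE (Gregorian); the target day is +4015 days from there, so JDN = 2455560.

2455560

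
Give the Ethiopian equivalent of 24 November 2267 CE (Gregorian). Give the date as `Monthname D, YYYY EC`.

Julian Day Number of the source date = 2549392.
Converting JDN 2549392 to the Ethiopian calendar gives 12 Hidar 2260 EC.

Hidar 12, 2260 EC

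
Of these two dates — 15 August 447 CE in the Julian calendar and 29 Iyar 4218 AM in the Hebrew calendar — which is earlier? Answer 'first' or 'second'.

first

The two dates have Julian Day Numbers 1884551 and 1888491 respectively.
Since 1884551 < 1888491, the first date comes first.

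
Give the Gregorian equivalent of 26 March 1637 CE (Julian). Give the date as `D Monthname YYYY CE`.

5 April 1637 CE

For dates in this range the Gregorian date is 10 days ahead of the Julian.
26 March 1637 Julian + 10 days → 5 April 1637 Gregorian.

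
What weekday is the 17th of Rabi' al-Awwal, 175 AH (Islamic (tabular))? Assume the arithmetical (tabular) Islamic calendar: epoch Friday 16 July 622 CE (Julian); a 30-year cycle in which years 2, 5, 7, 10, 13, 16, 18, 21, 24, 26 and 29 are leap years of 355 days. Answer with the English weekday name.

In the proleptic Gregorian calendar this is 28 July 791 (JDN 2010175).
Since JDN mod 7 = 6 (0 = Monday), the day is Sunday.

Sunday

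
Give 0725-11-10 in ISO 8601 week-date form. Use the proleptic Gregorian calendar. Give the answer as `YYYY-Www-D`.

0725-W46-2

The weekday is Tuesday (ISO weekday 2).
That Tuesday belongs to ISO week 46 of ISO year 725.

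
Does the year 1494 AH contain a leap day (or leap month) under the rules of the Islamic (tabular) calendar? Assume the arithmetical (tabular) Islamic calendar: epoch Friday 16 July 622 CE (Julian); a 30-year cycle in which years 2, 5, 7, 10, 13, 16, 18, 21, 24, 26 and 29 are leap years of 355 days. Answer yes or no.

Year 1494 AH is year 24 of its 30-year cycle; leap positions are 2, 5, 7, 10, 13, 16, 18, 21, 24, 26, 29, so it is a leap year (355 days).

yes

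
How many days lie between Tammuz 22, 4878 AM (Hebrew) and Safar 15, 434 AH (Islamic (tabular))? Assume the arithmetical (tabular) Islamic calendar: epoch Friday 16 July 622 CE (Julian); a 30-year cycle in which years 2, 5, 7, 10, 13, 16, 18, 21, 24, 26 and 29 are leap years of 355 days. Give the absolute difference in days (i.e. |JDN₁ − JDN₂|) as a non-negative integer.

27677

First date → JDN 2129602; second date → JDN 2101925.
The interval is |2129602 − 2101925| = 27677 days.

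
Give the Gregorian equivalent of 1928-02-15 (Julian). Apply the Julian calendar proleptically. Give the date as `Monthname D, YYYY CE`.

February 28, 1928 CE

The Julian–Gregorian offset here is 13 days (Julian trailing).
15 February 1928 Julian + 13 days → 28 February 1928 Gregorian.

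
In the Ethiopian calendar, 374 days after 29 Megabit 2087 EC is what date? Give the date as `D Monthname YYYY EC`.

Counting 374 days forward from JDN 2486340 reaches JDN 2486714, which is 7 Miyazya 2088 EC.

7 Miyazya 2088 EC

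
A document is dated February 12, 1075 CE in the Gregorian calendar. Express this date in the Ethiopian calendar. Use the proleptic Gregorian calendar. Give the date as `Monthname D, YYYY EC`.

Julian Day Number of the source date = 2113738.
Converting JDN 2113738 to the Ethiopian calendar gives 12 Yekatit 1067 EC.

Yekatit 12, 1067 EC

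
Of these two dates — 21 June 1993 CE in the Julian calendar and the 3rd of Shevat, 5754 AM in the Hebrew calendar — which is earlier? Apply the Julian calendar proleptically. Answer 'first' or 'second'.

First date → JDN 2449173; second date → JDN 2449368.
JDN 2449173 < JDN 2449368, so the first date is earlier.

first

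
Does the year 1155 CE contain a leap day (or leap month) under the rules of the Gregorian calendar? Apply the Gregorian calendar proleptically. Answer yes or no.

no

1155 is not divisible by 4, so it is a common year.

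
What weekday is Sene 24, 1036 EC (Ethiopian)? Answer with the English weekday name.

Monday

This is JDN 2102548 (24 June 1044 Gregorian).
Since JDN mod 7 = 0 (0 = Monday), the day is Monday.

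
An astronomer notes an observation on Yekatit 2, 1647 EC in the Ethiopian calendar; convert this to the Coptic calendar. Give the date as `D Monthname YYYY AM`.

2 Meshir 1371 AM

Julian Day Number of the source date = 2325573.
Converting JDN 2325573 to the Coptic calendar gives 2 Meshir 1371 AM.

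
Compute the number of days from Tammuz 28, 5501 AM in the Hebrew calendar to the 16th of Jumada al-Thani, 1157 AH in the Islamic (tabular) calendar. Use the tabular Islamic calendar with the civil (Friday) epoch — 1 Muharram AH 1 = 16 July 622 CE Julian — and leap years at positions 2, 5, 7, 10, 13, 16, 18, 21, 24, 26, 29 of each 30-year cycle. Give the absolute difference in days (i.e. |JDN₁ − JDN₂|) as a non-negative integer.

First date → JDN 2357140; second date → JDN 2358251.
The interval is |2357140 − 2358251| = 1111 days.

1111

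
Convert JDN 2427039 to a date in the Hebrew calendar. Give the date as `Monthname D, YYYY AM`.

Cheshvan 28, 5693 AM

JDN 2427039 is 27 November 1932 in the Gregorian calendar.
In the Hebrew calendar that day is Cheshvan 28, 5693 AM.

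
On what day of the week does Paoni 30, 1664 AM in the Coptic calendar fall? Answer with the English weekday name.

In the Gregorian calendar this is 7 July 1948 (JDN 2432740).
Since JDN mod 7 = 2 (0 = Monday), the day is Wednesday.

Wednesday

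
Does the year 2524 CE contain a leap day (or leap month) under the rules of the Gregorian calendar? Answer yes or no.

2524 is divisible by 4 and not by 100, so it is a leap year.

yes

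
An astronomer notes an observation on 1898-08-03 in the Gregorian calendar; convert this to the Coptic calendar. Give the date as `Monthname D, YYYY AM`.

Both dates share Julian Day Number 2414505; in the Coptic calendar that is 28 Epip 1614 AM.

Epip 28, 1614 AM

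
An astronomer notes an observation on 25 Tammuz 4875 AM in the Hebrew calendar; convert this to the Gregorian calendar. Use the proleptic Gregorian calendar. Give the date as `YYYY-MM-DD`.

Both dates share Julian Day Number 2128511; in the Gregorian calendar that is 26 July 1115 CE.

1115-07-26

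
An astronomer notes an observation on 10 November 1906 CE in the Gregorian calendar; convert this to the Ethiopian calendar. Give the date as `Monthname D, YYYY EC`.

Hidar 1, 1899 EC

Both dates share Julian Day Number 2417525; in the Ethiopian calendar that is 1 Hidar 1899 EC.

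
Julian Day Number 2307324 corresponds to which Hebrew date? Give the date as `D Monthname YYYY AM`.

JDN 2307324 is 19 February 1605 in the Gregorian calendar.
In the Hebrew calendar that day is 1 Adar 5365 AM.

1 Adar 5365 AM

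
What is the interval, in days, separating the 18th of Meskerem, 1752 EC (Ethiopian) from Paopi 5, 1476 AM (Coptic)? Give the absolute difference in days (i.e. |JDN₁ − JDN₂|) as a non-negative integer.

First date → JDN 2363791; second date → JDN 2363808.
The interval is |2363791 − 2363808| = 17 days.

17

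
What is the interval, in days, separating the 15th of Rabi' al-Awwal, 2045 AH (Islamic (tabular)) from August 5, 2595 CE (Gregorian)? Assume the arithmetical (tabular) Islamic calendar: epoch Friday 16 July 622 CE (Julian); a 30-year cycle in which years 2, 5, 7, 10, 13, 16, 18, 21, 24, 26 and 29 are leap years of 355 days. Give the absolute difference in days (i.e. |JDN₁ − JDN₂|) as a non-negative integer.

JDN of the first date = 2672838.
JDN of the second date = 2669081.
|2669081 − 2672838| = 3757.

3757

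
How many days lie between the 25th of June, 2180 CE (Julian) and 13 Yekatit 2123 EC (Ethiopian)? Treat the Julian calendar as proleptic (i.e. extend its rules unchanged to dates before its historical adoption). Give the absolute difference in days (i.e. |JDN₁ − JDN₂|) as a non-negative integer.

First date → JDN 2517479; second date → JDN 2499443.
The interval is |2517479 − 2499443| = 18036 days.

18036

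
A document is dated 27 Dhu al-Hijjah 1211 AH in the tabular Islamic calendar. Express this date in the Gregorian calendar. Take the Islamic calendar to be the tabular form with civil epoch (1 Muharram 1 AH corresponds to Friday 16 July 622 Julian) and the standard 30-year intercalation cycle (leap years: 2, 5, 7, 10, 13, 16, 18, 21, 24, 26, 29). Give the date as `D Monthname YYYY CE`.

Both dates share Julian Day Number 2377575; in the Gregorian calendar that is 23 June 1797 CE.

23 June 1797 CE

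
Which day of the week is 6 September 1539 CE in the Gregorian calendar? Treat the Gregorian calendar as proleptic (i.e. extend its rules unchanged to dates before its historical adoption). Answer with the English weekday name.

Wednesday

JDN 2283416 mod 7 = 2, and JDN 0 was a Monday, so this is a Wednesday.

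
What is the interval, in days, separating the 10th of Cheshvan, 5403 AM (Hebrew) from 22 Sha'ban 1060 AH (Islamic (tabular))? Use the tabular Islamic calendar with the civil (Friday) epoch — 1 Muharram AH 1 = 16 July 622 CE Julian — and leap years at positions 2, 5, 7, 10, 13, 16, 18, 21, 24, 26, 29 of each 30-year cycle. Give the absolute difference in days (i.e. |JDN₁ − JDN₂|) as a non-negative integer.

JDN of the first date = 2321095.
JDN of the second date = 2323942.
|2323942 − 2321095| = 2847.

2847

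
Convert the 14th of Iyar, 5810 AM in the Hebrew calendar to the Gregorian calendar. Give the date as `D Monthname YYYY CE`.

Julian Day Number of the source date = 2469933.
Converting JDN 2469933 to the Gregorian calendar gives 6 May 2050 CE.

6 May 2050 CE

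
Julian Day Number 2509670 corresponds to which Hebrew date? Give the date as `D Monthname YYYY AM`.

JDN 2509670 is 21 February 2159 in the Gregorian calendar.
In the Hebrew calendar that day is 3 Adar 5919 AM.

3 Adar 5919 AM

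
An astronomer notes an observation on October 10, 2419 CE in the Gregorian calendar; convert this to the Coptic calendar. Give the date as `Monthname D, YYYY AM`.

Thout 26, 2136 AM

Both dates share Julian Day Number 2604864; in the Coptic calendar that is 26 Thout 2136 AM.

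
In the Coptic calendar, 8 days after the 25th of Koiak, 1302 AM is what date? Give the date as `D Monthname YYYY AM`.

Counting 8 days forward from JDN 2300334 reaches JDN 2300342, which is 3 Tobi 1302 AM.

3 Tobi 1302 AM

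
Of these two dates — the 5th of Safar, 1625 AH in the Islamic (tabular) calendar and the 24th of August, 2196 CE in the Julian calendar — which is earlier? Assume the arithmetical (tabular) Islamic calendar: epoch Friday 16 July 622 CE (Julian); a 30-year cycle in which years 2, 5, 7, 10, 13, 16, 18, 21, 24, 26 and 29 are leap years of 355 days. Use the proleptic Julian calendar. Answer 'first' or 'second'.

second

Converting both to JDN: 2523965 vs 2523383; the smaller is the second.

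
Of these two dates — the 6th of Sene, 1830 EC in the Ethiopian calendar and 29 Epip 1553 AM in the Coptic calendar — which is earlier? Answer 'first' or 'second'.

second

The two dates have Julian Day Numbers 2392538 and 2392226 respectively.
Since 2392226 < 2392538, the second date comes first.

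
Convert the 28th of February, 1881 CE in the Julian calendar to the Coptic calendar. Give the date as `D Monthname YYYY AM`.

4 Paremhat 1597 AM

The source date corresponds to 12 March 1881 in the Gregorian calendar (JDN 2408152).
That day falls on 4 Paremhat 1597 AM in the Coptic calendar.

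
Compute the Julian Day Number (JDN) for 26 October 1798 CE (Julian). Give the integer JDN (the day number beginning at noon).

In the Gregorian calendar the same day is 6 November 1798.
JDN 2451545 is 1 January 2000 CE (Gregorian); the target day is −73469 days from there, so JDN = 2378076.

2378076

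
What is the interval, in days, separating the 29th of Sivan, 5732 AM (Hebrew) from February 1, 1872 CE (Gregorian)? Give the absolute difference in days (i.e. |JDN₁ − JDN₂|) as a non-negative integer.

First date → JDN 2441480; second date → JDN 2404825.
The interval is |2441480 − 2404825| = 36655 days.

36655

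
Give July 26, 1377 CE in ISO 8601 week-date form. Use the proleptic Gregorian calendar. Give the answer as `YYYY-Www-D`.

1377-W30-6

The weekday is Saturday (ISO weekday 6).
That Saturday belongs to ISO week 30 of ISO year 1377.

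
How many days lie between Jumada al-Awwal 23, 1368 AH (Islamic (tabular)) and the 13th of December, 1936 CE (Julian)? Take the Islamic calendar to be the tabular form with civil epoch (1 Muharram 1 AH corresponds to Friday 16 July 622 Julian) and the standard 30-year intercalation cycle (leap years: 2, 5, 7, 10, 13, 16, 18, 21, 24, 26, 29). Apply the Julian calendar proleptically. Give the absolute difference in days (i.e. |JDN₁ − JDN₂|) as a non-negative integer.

4470

First date → JDN 2432999; second date → JDN 2428529.
The interval is |2432999 − 2428529| = 4470 days.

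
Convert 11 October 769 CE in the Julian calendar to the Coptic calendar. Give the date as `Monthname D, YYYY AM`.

Both dates share Julian Day Number 2002219; in the Coptic calendar that is 14 Paopi 486 AM.

Paopi 14, 486 AM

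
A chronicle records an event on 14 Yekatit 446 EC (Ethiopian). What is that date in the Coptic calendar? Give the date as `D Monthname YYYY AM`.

14 Meshir 170 AM

Julian Day Number of the source date = 1886920.
Converting JDN 1886920 to the Coptic calendar gives 14 Meshir 170 AM.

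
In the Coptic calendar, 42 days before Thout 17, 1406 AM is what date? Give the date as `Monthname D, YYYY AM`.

Mesori 10, 1405 AM

The starting date is JDN 2338222; 2338222 − 42 = 2338180.
JDN 2338180 corresponds to Mesori 10, 1405 AM.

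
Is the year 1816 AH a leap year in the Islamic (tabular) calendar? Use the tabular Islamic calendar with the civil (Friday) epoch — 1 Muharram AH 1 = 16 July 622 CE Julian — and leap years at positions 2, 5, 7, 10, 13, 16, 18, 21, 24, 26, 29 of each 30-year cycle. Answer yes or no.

yes

Year 1816 AH is year 16 of its 30-year cycle; leap positions are 2, 5, 7, 10, 13, 16, 18, 21, 24, 26, 29, so it is a leap year (355 days).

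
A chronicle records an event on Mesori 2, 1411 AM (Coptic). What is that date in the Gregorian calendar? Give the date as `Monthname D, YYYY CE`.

August 5, 1695 CE

Both dates share Julian Day Number 2340363; in the Gregorian calendar that is 5 August 1695 CE.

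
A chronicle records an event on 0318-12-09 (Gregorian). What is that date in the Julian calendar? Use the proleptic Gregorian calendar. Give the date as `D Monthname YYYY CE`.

At this point the Julian calendar is 1 day behind the Gregorian.
9 December 318 Gregorian − 1 day → 8 December 318 Julian.

8 December 318 CE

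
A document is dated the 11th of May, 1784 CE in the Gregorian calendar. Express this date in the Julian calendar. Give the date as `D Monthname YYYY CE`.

At this point the Julian calendar is 11 days behind the Gregorian.
11 May 1784 Gregorian − 11 days → 30 April 1784 Julian.

30 April 1784 CE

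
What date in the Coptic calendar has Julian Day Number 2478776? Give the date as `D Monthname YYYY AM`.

15 Epip 1790 AM

JDN 2478776 is 22 July 2074 in the Gregorian calendar.
In the Coptic calendar that day is 15 Epip 1790 AM.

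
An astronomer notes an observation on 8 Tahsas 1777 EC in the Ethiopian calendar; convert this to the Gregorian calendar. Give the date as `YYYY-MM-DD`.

1784-12-15

Both dates share Julian Day Number 2373002; in the Gregorian calendar that is 15 December 1784 CE.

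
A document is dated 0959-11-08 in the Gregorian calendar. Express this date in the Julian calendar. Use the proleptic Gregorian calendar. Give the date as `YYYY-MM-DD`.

At this point the Julian calendar is 5 days behind the Gregorian.
8 November 959 Gregorian − 5 days → 3 November 959 Julian.

0959-11-03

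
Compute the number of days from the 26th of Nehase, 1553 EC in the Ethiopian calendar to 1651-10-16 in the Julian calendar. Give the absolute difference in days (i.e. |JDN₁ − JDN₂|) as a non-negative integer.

JDN of the first date = 2291444.
JDN of the second date = 2324374.
|2324374 − 2291444| = 32930.

32930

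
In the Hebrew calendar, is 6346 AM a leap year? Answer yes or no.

yes

Hebrew year 6346 is year 19 of its 19-year Metonic cycle; leap years are at positions 3, 6, 8, 11, 14, 17, 19, so it is a leap year (13 months).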